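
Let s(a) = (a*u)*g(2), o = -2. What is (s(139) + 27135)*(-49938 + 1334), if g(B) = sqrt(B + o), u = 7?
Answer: -1318869540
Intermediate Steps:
g(B) = sqrt(-2 + B) (g(B) = sqrt(B - 2) = sqrt(-2 + B))
s(a) = 0 (s(a) = (a*7)*sqrt(-2 + 2) = (7*a)*sqrt(0) = (7*a)*0 = 0)
(s(139) + 27135)*(-49938 + 1334) = (0 + 27135)*(-49938 + 1334) = 27135*(-48604) = -1318869540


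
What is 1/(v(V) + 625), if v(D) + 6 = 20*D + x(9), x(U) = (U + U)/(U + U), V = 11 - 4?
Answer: 1/760 ≈ 0.0013158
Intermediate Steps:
V = 7
x(U) = 1 (x(U) = (2*U)/((2*U)) = (2*U)*(1/(2*U)) = 1)
v(D) = -5 + 20*D (v(D) = -6 + (20*D + 1) = -6 + (1 + 20*D) = -5 + 20*D)
1/(v(V) + 625) = 1/((-5 + 20*7) + 625) = 1/((-5 + 140) + 625) = 1/(135 + 625) = 1/760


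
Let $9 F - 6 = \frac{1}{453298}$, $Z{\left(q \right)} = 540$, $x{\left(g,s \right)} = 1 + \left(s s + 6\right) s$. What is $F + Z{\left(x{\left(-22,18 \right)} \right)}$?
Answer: $\frac{2205748069}{4079682} \approx 540.67$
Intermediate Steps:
$x{\left(g,s \right)} = 1 + s \left(6 + s^{2}\right)$ ($x{\left(g,s \right)} = 1 + \left(s^{2} + 6\right) s = 1 + \left(6 + s^{2}\right) s = 1 + s \left(6 + s^{2}\right)$)
$F = \frac{2719789}{4079682}$ ($F = \frac{2}{3} + \frac{1}{9 \cdot 453298} = \frac{2}{3} + \frac{1}{9} \cdot \frac{1}{453298} = \frac{2}{3} + \frac{1}{4079682} = \frac{2719789}{4079682} \approx 0.66667$)
$F + Z{\left(x{\left(-22,18 \right)} \right)} = \frac{2719789}{4079682} + 540 = \frac{2205748069}{4079682}$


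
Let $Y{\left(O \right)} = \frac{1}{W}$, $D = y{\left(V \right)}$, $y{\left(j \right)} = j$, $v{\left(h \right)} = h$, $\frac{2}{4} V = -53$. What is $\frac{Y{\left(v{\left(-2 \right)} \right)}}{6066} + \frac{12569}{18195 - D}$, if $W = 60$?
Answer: $\frac{4574631541}{6660831960} \approx 0.6868$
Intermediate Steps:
$V = -106$ ($V = 2 \left(-53\right) = -106$)
$D = -106$
$Y{\left(O \right)} = \frac{1}{60}$
$\frac{Y{\left(v{\left(-2 \right)} \right)}}{6066} + \frac{12569}{18195 - D} = \frac{1}{60 \cdot 6066} + \frac{12569}{18195 - -106} = \frac{1}{60} \cdot \frac{1}{6066} + \frac{12569}{18195 + 106} = \frac{1}{363960} + \frac{12569}{18301} = \frac{4574631541}{6660831960}$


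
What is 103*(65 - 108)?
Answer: -4429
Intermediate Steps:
103*(65 - 108) = 103*(-43) = -4429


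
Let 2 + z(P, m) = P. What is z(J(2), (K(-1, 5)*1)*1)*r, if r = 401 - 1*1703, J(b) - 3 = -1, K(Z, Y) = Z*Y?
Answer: 0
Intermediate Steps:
K(Z, Y) = Y*Z
J(b) = 2 (J(b) = 3 - 1 = 2)
z(P, m) = -2 + P
r = -1302 (r = 401 - 1703 = -1302)
z(J(2), (K(-1, 5)*1)*1)*r = (-2 + 2)*(-1302) = 0*(-1302) = 0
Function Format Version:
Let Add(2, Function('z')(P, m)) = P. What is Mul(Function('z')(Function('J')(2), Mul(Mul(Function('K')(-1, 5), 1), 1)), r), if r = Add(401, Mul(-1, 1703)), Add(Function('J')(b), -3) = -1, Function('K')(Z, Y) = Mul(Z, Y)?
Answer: 0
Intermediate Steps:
Function('K')(Z, Y) = Mul(Y, Z)
Function('J')(b) = 2 (Function('J')(b) = Add(3, -1) = 2)
Function('z')(P, m) = Add(-2, P)
r = -1302 (r = Add(401, -1703) = -1302)
Mul(Function('z')(Function('J')(2), Mul(Mul(Function('K')(-1, 5), 1), 1)), r) = Mul(Add(-2, 2), -1302) = Mul(0, -1302) = 0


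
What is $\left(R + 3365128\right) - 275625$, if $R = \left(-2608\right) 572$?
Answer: $1597727$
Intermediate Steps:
$R = -1491776$
$\left(R + 3365128\right) - 275625 = \left(-1491776 + 3365128\right) - 275625 = 1873352 - 275625 = 1597727$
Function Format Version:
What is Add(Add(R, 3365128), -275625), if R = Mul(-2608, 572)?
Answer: 1597727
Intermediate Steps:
R = -1491776
Add(Add(R, 3365128), -275625) = Add(Add(-1491776, 3365128), -275625) = Add(1873352, -275625) = 1597727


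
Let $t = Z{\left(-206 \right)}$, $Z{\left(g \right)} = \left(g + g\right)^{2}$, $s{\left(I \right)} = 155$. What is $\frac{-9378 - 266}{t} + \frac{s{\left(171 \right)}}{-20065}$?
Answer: $- \frac{10990859}{170295668} \approx -0.06454$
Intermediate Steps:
$Z{\left(g \right)} = 4 g^{2}$ ($Z{\left(g \right)} = \left(2 g\right)^{2} = 4 g^{2}$)
$t = 169744$ ($t = 4 \left(-206\right)^{2} = 4 \cdot 42436 = 169744$)
$\frac{-9378 - 266}{t} + \frac{s{\left(171 \right)}}{-20065} = \frac{-9378 - 266}{169744} + \frac{155}{-20065} = \left(-9378 - 266\right) \frac{1}{169744} + 155 \left(- \frac{1}{20065}\right) = \left(-9644\right) \frac{1}{169744} - \frac{31}{4013} = - \frac{2411}{42436} - \frac{31}{4013} = - \frac{10990859}{170295668}$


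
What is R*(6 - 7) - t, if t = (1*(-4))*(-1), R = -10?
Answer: 6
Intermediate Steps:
t = 4 (t = -4*(-1) = 4)
R*(6 - 7) - t = -10*(6 - 7) - 1*4 = -10*(-1) - 4 = 10 - 4 = 6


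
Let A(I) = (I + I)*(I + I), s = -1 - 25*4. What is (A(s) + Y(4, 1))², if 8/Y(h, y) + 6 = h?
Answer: 1664640000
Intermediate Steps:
Y(h, y) = 8/(-6 + h)
s = -101 (s = -1 - 5*20 = -1 - 100 = -101)
A(I) = 4*I² (A(I) = (2*I)*(2*I) = 4*I²)
(A(s) + Y(4, 1))² = (4*(-101)² + 8/(-6 + 4))² = (4*10201 + 8/(-2))² = (40804 + 8*(-½))² = (40804 - 4)² = 40800² = 1664640000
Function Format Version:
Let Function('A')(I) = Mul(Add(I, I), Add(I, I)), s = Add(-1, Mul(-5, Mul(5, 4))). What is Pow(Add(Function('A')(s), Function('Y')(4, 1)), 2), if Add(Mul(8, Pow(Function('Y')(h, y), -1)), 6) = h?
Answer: 1664640000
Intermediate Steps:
Function('Y')(h, y) = Mul(8, Pow(Add(-6, h), -1))
s = -101 (s = Add(-1, Mul(-5, 20)) = Add(-1, -100) = -101)
Function('A')(I) = Mul(4, Pow(I, 2)) (Function('A')(I) = Mul(Mul(2, I), Mul(2, I)) = Mul(4, Pow(I, 2)))
Pow(Add(Function('A')(s), Function('Y')(4, 1)), 2) = Pow(Add(Mul(4, Pow(-101, 2)), Mul(8, Pow(Add(-6, 4), -1))), 2) = Pow(Add(Mul(4, 10201), Mul(8, Pow(-2, -1))), 2) = Pow(Add(40804, Mul(8, Rational(-1, 2))), 2) = Pow(Add(40804, -4), 2) = Pow(40800, 2) = 1664640000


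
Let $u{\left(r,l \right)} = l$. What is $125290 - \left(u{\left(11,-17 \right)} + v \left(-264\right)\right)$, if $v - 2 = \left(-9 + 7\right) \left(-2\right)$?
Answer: $126891$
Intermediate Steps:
$v = 6$ ($v = 2 + \left(-9 + 7\right) \left(-2\right) = 2 - -4 = 2 + 4 = 6$)
$125290 - \left(u{\left(11,-17 \right)} + v \left(-264\right)\right) = 125290 - \left(-17 + 6 \left(-264\right)\right) = 125290 - \left(-17 - 1584\right) = 125290 - -1601 = 125290 + 1601 = 126891$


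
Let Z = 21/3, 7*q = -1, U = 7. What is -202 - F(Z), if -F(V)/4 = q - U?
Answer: -1614/7 ≈ -230.57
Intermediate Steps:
q = -⅐ (q = (⅐)*(-1) = -⅐ ≈ -0.14286)
Z = 7 (Z = 21*(⅓) = 7)
F(V) = 200/7 (F(V) = -4*(-⅐ - 1*7) = -4*(-⅐ - 7) = -4*(-50/7) = 200/7)
-202 - F(Z) = -202 - 1*200/7 = -202 - 200/7 = -1614/7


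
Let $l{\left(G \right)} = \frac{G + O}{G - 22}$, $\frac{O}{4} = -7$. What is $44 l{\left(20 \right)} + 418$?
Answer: $594$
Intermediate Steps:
$O = -28$ ($O = 4 \left(-7\right) = -28$)
$l{\left(G \right)} = \frac{-28 + G}{-22 + G}$ ($l{\left(G \right)} = \frac{G - 28}{G - 22} = \frac{-28 + G}{-22 + G}$)
$44 l{\left(20 \right)} + 418 = 44 \frac{-28 + 20}{-22 + 20} + 418 = 44 \frac{1}{-2} \left(-8\right) + 418 = 44 \left(\left(- \frac{1}{2}\right) \left(-8\right)\right) + 418 = 44 \cdot 4 + 418 = 176 + 418 = 594$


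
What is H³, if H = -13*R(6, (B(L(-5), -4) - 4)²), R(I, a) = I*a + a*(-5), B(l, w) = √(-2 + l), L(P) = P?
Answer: 24973299 - 3603080*I*√7 ≈ 2.4973e+7 - 9.5328e+6*I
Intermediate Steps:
R(I, a) = -5*a + I*a (R(I, a) = I*a - 5*a = -5*a + I*a)
H = -13*(-4 + I*√7)² (H = -13*(√(-2 - 5) - 4)²*(-5 + 6) = -13*(√(-7) - 4)² = -13*(I*√7 - 4)² = -13*(-4 + I*√7)² ≈ -117.0 + 275.16*I)
H³ = (-117 + 104*I*√7)³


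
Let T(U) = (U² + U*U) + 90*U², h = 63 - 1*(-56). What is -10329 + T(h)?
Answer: 1292483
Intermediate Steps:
h = 119 (h = 63 + 56 = 119)
T(U) = 92*U² (T(U) = (U² + U²) + 90*U² = 2*U² + 90*U² = 92*U²)
-10329 + T(h) = -10329 + 92*119² = -10329 + 92*14161 = -10329 + 1302812 = 1292483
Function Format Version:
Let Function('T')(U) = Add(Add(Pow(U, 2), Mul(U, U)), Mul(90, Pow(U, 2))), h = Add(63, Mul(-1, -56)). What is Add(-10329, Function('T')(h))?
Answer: 1292483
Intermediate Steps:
h = 119 (h = Add(63, 56) = 119)
Function('T')(U) = Mul(92, Pow(U, 2)) (Function('T')(U) = Add(Add(Pow(U, 2), Pow(U, 2)), Mul(90, Pow(U, 2))) = Add(Mul(2, Pow(U, 2)), Mul(90, Pow(U, 2))) = Mul(92, Pow(U, 2)))
Add(-10329, Function('T')(h)) = Add(-10329, Mul(92, Pow(119, 2))) = Add(-10329, Mul(92, 14161)) = Add(-10329, 1302812) = 1292483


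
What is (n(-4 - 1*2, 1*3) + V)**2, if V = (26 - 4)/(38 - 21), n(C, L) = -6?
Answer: 6400/289 ≈ 22.145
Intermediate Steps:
V = 22/17 ≈ 1.2941
(n(-4 - 1*2, 1*3) + V)**2 = (-6 + 22/17)**2 = (-80/17)**2 = 6400/289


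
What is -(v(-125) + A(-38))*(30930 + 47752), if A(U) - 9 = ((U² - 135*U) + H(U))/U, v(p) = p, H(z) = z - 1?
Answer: 430508563/19 ≈ 2.2658e+7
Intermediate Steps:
H(z) = -1 + z
A(U) = 9 + (-1 + U² - 134*U)/U (A(U) = 9 + ((U² - 135*U) + (-1 + U))/U = 9 + (-1 + U² - 134*U)/U)
-(v(-125) + A(-38))*(30930 + 47752) = -(-125 + (-125 - 38 - 1/(-38)))*(30930 + 47752) = -(-125 + (-125 - 38 - 1*(-1/38)))*78682 = -(-125 + (-125 - 38 + 1/38))*78682 = -(-125 - 6193/38)*78682 = -(-10943)*78682/38 = -1*(-430508563/19) = 430508563/19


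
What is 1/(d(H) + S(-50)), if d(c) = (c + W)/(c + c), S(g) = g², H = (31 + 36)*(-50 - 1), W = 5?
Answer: 3417/8544206 ≈ 0.00039992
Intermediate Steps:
H = -3417 (H = 67*(-51) = -3417)
d(c) = (5 + c)/(2*c) (d(c) = (c + 5)/(c + c) = (5 + c)/((2*c)) = (5 + c)*(1/(2*c)) = (5 + c)/(2*c))
1/(d(H) + S(-50)) = 1/((½)*(5 - 3417)/(-3417) + (-50)²) = 1/((½)*(-1/3417)*(-3412) + 2500) = 1/(1706/3417 + 2500) = 1/(8544206/3417) = 3417/8544206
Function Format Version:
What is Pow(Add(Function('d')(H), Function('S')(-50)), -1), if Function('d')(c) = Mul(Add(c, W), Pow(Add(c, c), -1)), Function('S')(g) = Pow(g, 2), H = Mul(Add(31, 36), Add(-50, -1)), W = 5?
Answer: Rational(3417, 8544206) ≈ 0.00039992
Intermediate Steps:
H = -3417 (H = Mul(67, -51) = -3417)
Function('d')(c) = Mul(Rational(1, 2), Pow(c, -1), Add(5, c)) (Function('d')(c) = Mul(Add(c, 5), Pow(Add(c, c), -1)) = Mul(Add(5, c), Pow(Mul(2, c), -1)) = Mul(Add(5, c), Mul(Rational(1, 2), Pow(c, -1))) = Mul(Rational(1, 2), Pow(c, -1), Add(5, c)))
Pow(Add(Function('d')(H), Function('S')(-50)), -1) = Pow(Add(Mul(Rational(1, 2), Pow(-3417, -1), Add(5, -3417)), Pow(-50, 2)), -1) = Pow(Add(Mul(Rational(1, 2), Rational(-1, 3417), -3412), 2500), -1) = Pow(Add(Rational(1706, 3417), 2500), -1) = Pow(Rational(8544206, 3417), -1) = Rational(3417, 8544206)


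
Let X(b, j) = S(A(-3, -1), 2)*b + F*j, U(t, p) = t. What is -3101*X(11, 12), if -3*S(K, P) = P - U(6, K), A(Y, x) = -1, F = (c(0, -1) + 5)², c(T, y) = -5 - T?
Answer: -136444/3 ≈ -45481.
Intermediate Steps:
F = 0 (F = ((-5 - 1*0) + 5)² = ((-5 + 0) + 5)² = (-5 + 5)² = 0² = 0)
S(K, P) = 2 - P/3 (S(K, P) = -(P - 1*6)/3 = -(P - 6)/3 = -(-6 + P)/3 = 2 - P/3)
X(b, j) = 4*b/3 (X(b, j) = (2 - ⅓*2)*b + 0*j = (2 - ⅔)*b + 0 = 4*b/3 + 0 = 4*b/3)
-3101*X(11, 12) = -12404*11/3 = -3101*44/3 = -136444/3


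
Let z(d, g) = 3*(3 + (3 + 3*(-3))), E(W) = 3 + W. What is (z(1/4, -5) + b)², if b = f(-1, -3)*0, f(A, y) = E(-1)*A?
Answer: 81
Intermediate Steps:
z(d, g) = -9 (z(d, g) = 3*(3 + (3 - 9)) = 3*(3 - 6) = 3*(-3) = -9)
f(A, y) = 2*A (f(A, y) = (3 - 1)*A = 2*A)
b = 0 (b = (2*(-1))*0 = -2*0 = 0)
(z(1/4, -5) + b)² = (-9 + 0)² = (-9)² = 81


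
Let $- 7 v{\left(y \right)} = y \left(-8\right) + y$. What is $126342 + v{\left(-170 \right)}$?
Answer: $126172$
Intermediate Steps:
$v{\left(y \right)} = y$ ($v{\left(y \right)} = - \frac{y \left(-8\right) + y}{7} = - \frac{- 8 y + y}{7} = - \frac{\left(-7\right) y}{7} = y$)
$126342 + v{\left(-170 \right)} = 126342 - 170 = 126172$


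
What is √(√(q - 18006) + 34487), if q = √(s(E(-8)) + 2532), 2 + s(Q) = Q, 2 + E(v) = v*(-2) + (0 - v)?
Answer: √(34487 + I*√2*√(9003 - √638)) ≈ 185.71 + 0.3608*I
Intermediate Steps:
E(v) = -2 - 3*v (E(v) = -2 + (v*(-2) + (0 - v)) = -2 + (-2*v - v) = -2 - 3*v)
s(Q) = -2 + Q
q = 2*√638 (q = √((-2 + (-2 - 3*(-8))) + 2532) = √((-2 + (-2 + 24)) + 2532) = √((-2 + 22) + 2532) = √(20 + 2532) = √2552 = 2*√638 ≈ 50.517)
√(√(q - 18006) + 34487) = √(√(2*√638 - 18006) + 34487) = √(√(-18006 + 2*√638) + 34487) = √(34487 + √(-18006 + 2*√638))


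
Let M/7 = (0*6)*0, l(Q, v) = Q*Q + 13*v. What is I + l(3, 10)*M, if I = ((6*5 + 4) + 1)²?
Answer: 1225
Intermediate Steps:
l(Q, v) = Q² + 13*v
M = 0 (M = 7*((0*6)*0) = 7*(0*0) = 7*0 = 0)
I = 1225 (I = ((30 + 4) + 1)² = (34 + 1)² = 35² = 1225)
I + l(3, 10)*M = 1225 + (3² + 13*10)*0 = 1225 + (9 + 130)*0 = 1225 + 139*0 = 1225 + 0 = 1225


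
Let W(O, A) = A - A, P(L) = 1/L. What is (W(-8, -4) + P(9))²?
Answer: 1/81 ≈ 0.012346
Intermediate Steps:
W(O, A) = 0
(W(-8, -4) + P(9))² = (0 + 1/9)² = (0 + ⅑)² = (⅑)² = 1/81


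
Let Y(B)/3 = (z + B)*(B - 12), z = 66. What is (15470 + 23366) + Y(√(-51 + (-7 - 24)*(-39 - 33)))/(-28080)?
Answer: 121167857/3120 - 3*√2181/520 ≈ 38836.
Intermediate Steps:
Y(B) = 3*(-12 + B)*(66 + B) (Y(B) = 3*((66 + B)*(B - 12)) = 3*((66 + B)*(-12 + B)) = 3*((-12 + B)*(66 + B)) = 3*(-12 + B)*(66 + B))
(15470 + 23366) + Y(√(-51 + (-7 - 24)*(-39 - 33)))/(-28080) = (15470 + 23366) + (-2376 + 3*(√(-51 + (-7 - 24)*(-39 - 33)))² + 162*√(-51 + (-7 - 24)*(-39 - 33)))/(-28080) = 38836 + (-2376 + 3*(√(-51 - 31*(-72)))² + 162*√(-51 - 31*(-72)))*(-1/28080) = 38836 + (-2376 + 3*(√(-51 + 2232))² + 162*√(-51 + 2232))*(-1/28080) = 38836 + (-2376 + 3*(√2181)² + 162*√2181)*(-1/28080) = 38836 + (-2376 + 3*2181 + 162*√2181)*(-1/28080) = 38836 + (-2376 + 6543 + 162*√2181)*(-1/28080) = 38836 + (4167 + 162*√2181)*(-1/28080) = 38836 + (-463/3120 - 3*√2181/520) = 121167857/3120 - 3*√2181/520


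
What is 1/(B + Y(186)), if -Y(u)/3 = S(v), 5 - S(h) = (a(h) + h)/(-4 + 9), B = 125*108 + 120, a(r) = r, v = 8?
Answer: 5/68073 ≈ 7.3451e-5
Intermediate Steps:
B = 13620 (B = 13500 + 120 = 13620)
S(h) = 5 - 2*h/5 (S(h) = 5 - (h + h)/(-4 + 9) = 5 - 2*h/5)
Y(u) = -27/5 (Y(u) = -3*(5 - 2/5*8) = -3*(5 - 16/5) = -3*9/5 = -27/5)
1/(B + Y(186)) = 1/(13620 - 27/5) = 1/(68073/5) = 5/68073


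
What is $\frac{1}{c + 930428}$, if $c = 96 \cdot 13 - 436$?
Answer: $\frac{1}{931240} \approx 1.0738 \cdot 10^{-6}$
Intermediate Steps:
$c = 812$ ($c = 1248 - 436 = 812$)
$\frac{1}{c + 930428} = \frac{1}{812 + 930428} = \frac{1}{931240}$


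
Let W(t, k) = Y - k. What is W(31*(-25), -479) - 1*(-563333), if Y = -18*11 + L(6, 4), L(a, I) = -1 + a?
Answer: 563619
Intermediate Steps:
Y = -193 (Y = -18*11 + (-1 + 6) = -198 + 5 = -193)
W(t, k) = -193 - k
W(31*(-25), -479) - 1*(-563333) = (-193 - 1*(-479)) - 1*(-563333) = (-193 + 479) + 563333 = 286 + 563333 = 563619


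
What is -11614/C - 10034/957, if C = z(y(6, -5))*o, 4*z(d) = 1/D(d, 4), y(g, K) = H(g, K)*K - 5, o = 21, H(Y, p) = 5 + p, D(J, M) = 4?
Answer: -682162/77 ≈ -8859.3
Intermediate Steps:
y(g, K) = -5 + K*(5 + K) (y(g, K) = (5 + K)*K - 5 = K*(5 + K) - 5 = -5 + K*(5 + K))
z(d) = 1/16 (z(d) = (1/4)/4 = (1/4)*(1/4) = 1/16)
C = 21/16 (C = (1/16)*21 = 21/16 ≈ 1.3125)
-11614/C - 10034/957 = -11614/21/16 - 10034/957 = -11614*16/21 - 10034*1/957 = -185824/21 - 346/33 = -682162/77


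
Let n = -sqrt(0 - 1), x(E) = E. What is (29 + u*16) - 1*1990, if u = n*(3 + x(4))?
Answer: -1961 - 112*I ≈ -1961.0 - 112.0*I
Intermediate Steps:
n = -I (n = -sqrt(-1) = -I ≈ -1.0*I)
u = -7*I (u = (-I)*(3 + 4) = -I*7 = -7*I ≈ -7.0*I)
(29 + u*16) - 1*1990 = (29 - 7*I*16) - 1*1990 = (29 - 112*I) - 1990 = -1961 - 112*I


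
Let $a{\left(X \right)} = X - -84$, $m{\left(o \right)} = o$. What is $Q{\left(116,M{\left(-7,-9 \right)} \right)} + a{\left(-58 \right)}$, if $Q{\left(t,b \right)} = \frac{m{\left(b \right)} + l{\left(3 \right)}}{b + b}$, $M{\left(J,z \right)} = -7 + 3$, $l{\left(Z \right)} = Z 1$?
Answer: $\frac{209}{8} \approx 26.125$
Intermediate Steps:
$l{\left(Z \right)} = Z$
$M{\left(J,z \right)} = -4$
$a{\left(X \right)} = 84 + X$ ($a{\left(X \right)} = X + 84 = 84 + X$)
$Q{\left(t,b \right)} = \frac{3 + b}{2 b}$ ($Q{\left(t,b \right)} = \frac{b + 3}{b + b} = \frac{3 + b}{2 b}$)
$Q{\left(116,M{\left(-7,-9 \right)} \right)} + a{\left(-58 \right)} = \frac{3 - 4}{2 \left(-4\right)} + \left(84 - 58\right) = \frac{1}{2} \left(- \frac{1}{4}\right) \left(-1\right) + 26 = \frac{1}{8} + 26 = \frac{209}{8}$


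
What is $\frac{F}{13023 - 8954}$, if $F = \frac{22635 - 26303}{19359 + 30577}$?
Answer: $- \frac{917}{50797396} \approx -1.8052 \cdot 10^{-5}$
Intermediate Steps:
$F = - \frac{917}{12484}$ ($F = - \frac{3668}{49936} = \left(-3668\right) \frac{1}{49936} = - \frac{917}{12484} \approx -0.073454$)
$\frac{F}{13023 - 8954} = - \frac{917}{12484 \left(13023 - 8954\right)} = - \frac{917}{12484 \cdot 4069} = \left(- \frac{917}{12484}\right) \frac{1}{4069} = - \frac{917}{50797396}$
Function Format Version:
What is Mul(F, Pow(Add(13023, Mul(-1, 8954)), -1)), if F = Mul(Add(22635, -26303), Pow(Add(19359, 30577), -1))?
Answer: Rational(-917, 50797396) ≈ -1.8052e-5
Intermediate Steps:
F = Rational(-917, 12484) (F = Mul(-3668, Pow(49936, -1)) = Mul(-3668, Rational(1, 49936)) = Rational(-917, 12484) ≈ -0.073454)
Mul(F, Pow(Add(13023, Mul(-1, 8954)), -1)) = Mul(Rational(-917, 12484), Pow(Add(13023, Mul(-1, 8954)), -1)) = Mul(Rational(-917, 12484), Pow(Add(13023, -8954), -1)) = Mul(Rational(-917, 12484), Pow(4069, -1)) = Mul(Rational(-917, 12484), Rational(1, 4069)) = Rational(-917, 50797396)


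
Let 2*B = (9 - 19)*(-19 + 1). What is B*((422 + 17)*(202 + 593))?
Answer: 31410450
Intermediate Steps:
B = 90 (B = ((9 - 19)*(-19 + 1))/2 = (-10*(-18))/2 = (½)*180 = 90)
B*((422 + 17)*(202 + 593)) = 90*((422 + 17)*(202 + 593)) = 90*(439*795) = 90*349005 = 31410450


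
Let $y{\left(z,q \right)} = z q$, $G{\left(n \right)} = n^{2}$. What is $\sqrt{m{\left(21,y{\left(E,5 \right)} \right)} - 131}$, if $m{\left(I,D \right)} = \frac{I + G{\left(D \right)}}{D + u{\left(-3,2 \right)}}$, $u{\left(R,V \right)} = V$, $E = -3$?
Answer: $\frac{i \sqrt{25337}}{13} \approx 12.244 i$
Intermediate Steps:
$y{\left(z,q \right)} = q z$
$m{\left(I,D \right)} = \frac{I + D^{2}}{2 + D}$ ($m{\left(I,D \right)} = \frac{I + D^{2}}{D + 2} = \frac{I + D^{2}}{2 + D}$)
$\sqrt{m{\left(21,y{\left(E,5 \right)} \right)} - 131} = \sqrt{\frac{21 + \left(5 \left(-3\right)\right)^{2}}{2 + 5 \left(-3\right)} - 131} = \sqrt{\frac{21 + \left(-15\right)^{2}}{2 - 15} - 131} = \sqrt{\frac{21 + 225}{-13} - 131} = \sqrt{\left(- \frac{1}{13}\right) 246 - 131} = \sqrt{- \frac{246}{13} - 131} = \sqrt{- \frac{1949}{13}} = \frac{i \sqrt{25337}}{13}$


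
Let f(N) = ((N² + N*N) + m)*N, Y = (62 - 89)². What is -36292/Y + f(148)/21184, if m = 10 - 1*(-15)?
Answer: 990105077/3860784 ≈ 256.45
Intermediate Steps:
m = 25 (m = 10 + 15 = 25)
Y = 729 (Y = (-27)² = 729)
f(N) = N*(25 + 2*N²) (f(N) = ((N² + N*N) + 25)*N = ((N² + N²) + 25)*N = (2*N² + 25)*N = (25 + 2*N²)*N = N*(25 + 2*N²))
-36292/Y + f(148)/21184 = -36292/729 + (148*(25 + 2*148²))/21184 = -36292*1/729 + (148*(25 + 2*21904))*(1/21184) = -36292/729 + (148*(25 + 43808))*(1/21184) = -36292/729 + (148*43833)*(1/21184) = -36292/729 + 6487284*(1/21184) = -36292/729 + 1621821/5296 = 990105077/3860784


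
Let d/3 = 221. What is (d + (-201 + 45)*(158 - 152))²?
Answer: 74529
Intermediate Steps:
d = 663 (d = 3*221 = 663)
(d + (-201 + 45)*(158 - 152))² = (663 + (-201 + 45)*(158 - 152))² = (663 - 156*6)² = (663 - 936)² = (-273)² = 74529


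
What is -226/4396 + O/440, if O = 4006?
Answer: 2188867/241780 ≈ 9.0531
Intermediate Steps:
-226/4396 + O/440 = -226/4396 + 4006/440 = -226*1/4396 + 4006*(1/440) = -113/2198 + 2003/220 = 2188867/241780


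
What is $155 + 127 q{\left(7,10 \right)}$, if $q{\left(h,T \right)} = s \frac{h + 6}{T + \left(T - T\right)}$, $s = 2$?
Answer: $\frac{2426}{5} \approx 485.2$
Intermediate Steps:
$q{\left(h,T \right)} = \frac{2 \left(6 + h\right)}{T}$ ($q{\left(h,T \right)} = 2 \frac{h + 6}{T + \left(T - T\right)} = 2 \frac{6 + h}{T + 0} = 2 \frac{6 + h}{T} = \frac{2 \left(6 + h\right)}{T}$)
$155 + 127 q{\left(7,10 \right)} = 155 + 127 \frac{2 \left(6 + 7\right)}{10} = 155 + 127 \cdot 2 \cdot \frac{1}{10} \cdot 13 = 155 + 127 \cdot \frac{13}{5} = 155 + \frac{1651}{5} = \frac{2426}{5}$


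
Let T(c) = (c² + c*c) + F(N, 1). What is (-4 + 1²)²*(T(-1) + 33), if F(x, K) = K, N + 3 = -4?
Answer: 324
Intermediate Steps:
N = -7 (N = -3 - 4 = -7)
T(c) = 1 + 2*c² (T(c) = (c² + c*c) + 1 = (c² + c²) + 1 = 2*c² + 1 = 1 + 2*c²)
(-4 + 1²)²*(T(-1) + 33) = (-4 + 1²)²*((1 + 2*(-1)²) + 33) = (-4 + 1)²*((1 + 2*1) + 33) = (-3)²*((1 + 2) + 33) = 9*(3 + 33) = 9*36 = 324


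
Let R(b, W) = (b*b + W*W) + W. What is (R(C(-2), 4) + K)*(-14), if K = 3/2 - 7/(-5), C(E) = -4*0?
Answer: -1603/5 ≈ -320.60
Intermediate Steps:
C(E) = 0
K = 29/10 (K = 3*(½) - 7*(-⅕) = 3/2 + 7/5 = 29/10 ≈ 2.9000)
R(b, W) = W + W² + b² (R(b, W) = (b² + W²) + W = (W² + b²) + W = W + W² + b²)
(R(C(-2), 4) + K)*(-14) = ((4 + 4² + 0²) + 29/10)*(-14) = ((4 + 16 + 0) + 29/10)*(-14) = (20 + 29/10)*(-14) = (229/10)*(-14) = -1603/5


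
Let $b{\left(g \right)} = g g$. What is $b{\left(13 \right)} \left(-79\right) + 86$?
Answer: $-13265$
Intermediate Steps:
$b{\left(g \right)} = g^{2}$
$b{\left(13 \right)} \left(-79\right) + 86 = 13^{2} \left(-79\right) + 86 = 169 \left(-79\right) + 86 = -13351 + 86 = -13265$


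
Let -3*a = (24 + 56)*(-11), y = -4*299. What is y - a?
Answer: -4468/3 ≈ -1489.3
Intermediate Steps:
y = -1196
a = 880/3 (a = -(24 + 56)*(-11)/3 = -80*(-11)/3 = -⅓*(-880) = 880/3 ≈ 293.33)
y - a = -1196 - 1*880/3 = -1196 - 880/3 = -4468/3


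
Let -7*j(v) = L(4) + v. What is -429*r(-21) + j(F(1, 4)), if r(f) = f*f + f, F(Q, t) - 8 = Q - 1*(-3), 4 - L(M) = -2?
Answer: -1261278/7 ≈ -1.8018e+5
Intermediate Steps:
L(M) = 6 (L(M) = 4 - 1*(-2) = 4 + 2 = 6)
F(Q, t) = 11 + Q (F(Q, t) = 8 + (Q - 1*(-3)) = 8 + (Q + 3) = 8 + (3 + Q) = 11 + Q)
r(f) = f + f**2 (r(f) = f**2 + f = f + f**2)
j(v) = -6/7 - v/7 (j(v) = -(6 + v)/7 = -6/7 - v/7)
-429*r(-21) + j(F(1, 4)) = -(-9009)*(1 - 21) + (-6/7 - (11 + 1)/7) = -(-9009)*(-20) + (-6/7 - 1/7*12) = -429*420 + (-6/7 - 12/7) = -180180 - 18/7 = -1261278/7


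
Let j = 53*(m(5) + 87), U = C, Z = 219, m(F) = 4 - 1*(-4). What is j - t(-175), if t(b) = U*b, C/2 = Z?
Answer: 81685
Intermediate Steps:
m(F) = 8 (m(F) = 4 + 4 = 8)
C = 438 (C = 2*219 = 438)
U = 438
t(b) = 438*b
j = 5035 (j = 53*(8 + 87) = 53*95 = 5035)
j - t(-175) = 5035 - 438*(-175) = 5035 - 1*(-76650) = 5035 + 76650 = 81685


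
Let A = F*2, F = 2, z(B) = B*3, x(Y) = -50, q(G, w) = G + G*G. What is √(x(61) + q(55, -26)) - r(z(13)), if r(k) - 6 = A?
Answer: -10 + √3030 ≈ 45.045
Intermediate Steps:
q(G, w) = G + G²
z(B) = 3*B
A = 4 (A = 2*2 = 4)
r(k) = 10 (r(k) = 6 + 4 = 10)
√(x(61) + q(55, -26)) - r(z(13)) = √(-50 + 55*(1 + 55)) - 1*10 = √(-50 + 55*56) - 10 = √(-50 + 3080) - 10 = √3030 - 10 = -10 + √3030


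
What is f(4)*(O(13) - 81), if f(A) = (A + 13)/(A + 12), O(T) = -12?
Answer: -1581/16 ≈ -98.813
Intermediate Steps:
f(A) = (13 + A)/(12 + A)
f(4)*(O(13) - 81) = ((13 + 4)/(12 + 4))*(-12 - 81) = (17/16)*(-93) = -1581/16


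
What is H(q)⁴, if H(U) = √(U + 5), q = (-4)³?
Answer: 3481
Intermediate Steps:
q = -64
H(U) = √(5 + U)
H(q)⁴ = (√(5 - 64))⁴ = (√(-59))⁴ = (I*√59)⁴ = 3481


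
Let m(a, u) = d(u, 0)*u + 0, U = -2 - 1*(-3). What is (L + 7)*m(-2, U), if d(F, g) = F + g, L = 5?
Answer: 12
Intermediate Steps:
U = 1 (U = -2 + 3 = 1)
m(a, u) = u**2 (m(a, u) = (u + 0)*u + 0 = u*u + 0 = u**2 + 0 = u**2)
(L + 7)*m(-2, U) = (5 + 7)*1**2 = 12*1 = 12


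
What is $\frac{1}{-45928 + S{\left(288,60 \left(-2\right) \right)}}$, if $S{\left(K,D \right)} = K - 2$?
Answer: $- \frac{1}{45642} \approx -2.191 \cdot 10^{-5}$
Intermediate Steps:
$S{\left(K,D \right)} = -2 + K$ ($S{\left(K,D \right)} = K - 2 = -2 + K$)
$\frac{1}{-45928 + S{\left(288,60 \left(-2\right) \right)}} = \frac{1}{-45928 + \left(-2 + 288\right)} = \frac{1}{-45928 + 286} = \frac{1}{-45642} = - \frac{1}{45642}$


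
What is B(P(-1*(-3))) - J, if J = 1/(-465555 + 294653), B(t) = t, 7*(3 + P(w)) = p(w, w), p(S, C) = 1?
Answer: -3418033/1196314 ≈ -2.8571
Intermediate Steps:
P(w) = -20/7 (P(w) = -3 + (⅐)*1 = -3 + ⅐ = -20/7)
J = -1/170902 (J = 1/(-170902) = -1/170902 ≈ -5.8513e-6)
B(P(-1*(-3))) - J = -20/7 - 1*(-1/170902) = -20/7 + 1/170902 = -3418033/1196314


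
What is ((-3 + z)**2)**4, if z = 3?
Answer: 0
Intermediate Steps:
((-3 + z)**2)**4 = ((-3 + 3)**2)**4 = (0**2)**4 = 0**4 = 0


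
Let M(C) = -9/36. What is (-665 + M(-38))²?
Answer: 7080921/16 ≈ 4.4256e+5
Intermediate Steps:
M(C) = -¼ (M(C) = -9*1/36 = -¼)
(-665 + M(-38))² = (-665 - ¼)² = (-2661/4)² = 7080921/16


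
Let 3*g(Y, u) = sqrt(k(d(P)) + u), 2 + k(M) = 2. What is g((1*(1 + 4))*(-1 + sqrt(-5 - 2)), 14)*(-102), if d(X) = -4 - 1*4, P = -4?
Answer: -34*sqrt(14) ≈ -127.22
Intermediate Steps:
d(X) = -8 (d(X) = -4 - 4 = -8)
k(M) = 0 (k(M) = -2 + 2 = 0)
g(Y, u) = sqrt(u)/3 (g(Y, u) = sqrt(0 + u)/3 = sqrt(u)/3)
g((1*(1 + 4))*(-1 + sqrt(-5 - 2)), 14)*(-102) = (sqrt(14)/3)*(-102) = -34*sqrt(14)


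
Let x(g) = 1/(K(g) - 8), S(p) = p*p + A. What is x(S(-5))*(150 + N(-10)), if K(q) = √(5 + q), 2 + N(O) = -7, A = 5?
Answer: -1128/29 - 141*√35/29 ≈ -67.661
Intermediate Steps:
N(O) = -9 (N(O) = -2 - 7 = -9)
S(p) = 5 + p² (S(p) = p*p + 5 = p² + 5 = 5 + p²)
x(g) = 1/(-8 + √(5 + g)) (x(g) = 1/(√(5 + g) - 8) = 1/(-8 + √(5 + g)))
x(S(-5))*(150 + N(-10)) = (150 - 9)/(-8 + √(5 + (5 + (-5)²))) = 141/(-8 + √(5 + (5 + 25))) = 141/(-8 + √(5 + 30)) = 141/(-8 + √35)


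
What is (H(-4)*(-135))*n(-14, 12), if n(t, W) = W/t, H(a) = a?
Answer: -3240/7 ≈ -462.86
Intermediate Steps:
(H(-4)*(-135))*n(-14, 12) = (-4*(-135))*(12/(-14)) = 540*(12*(-1/14)) = 540*(-6/7) = -3240/7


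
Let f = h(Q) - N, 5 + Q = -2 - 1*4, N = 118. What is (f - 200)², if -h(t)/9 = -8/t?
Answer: 12744900/121 ≈ 1.0533e+5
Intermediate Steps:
Q = -11 (Q = -5 + (-2 - 1*4) = -5 + (-2 - 4) = -5 - 6 = -11)
h(t) = 72/t (h(t) = -(-72)/t = 72/t)
f = -1370/11 (f = 72/(-11) - 1*118 = 72*(-1/11) - 118 = -72/11 - 118 = -1370/11 ≈ -124.55)
(f - 200)² = (-1370/11 - 200)² = (-3570/11)² = 12744900/121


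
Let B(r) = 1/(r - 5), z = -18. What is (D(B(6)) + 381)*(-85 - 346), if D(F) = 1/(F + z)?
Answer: -2791156/17 ≈ -1.6419e+5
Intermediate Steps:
B(r) = 1/(-5 + r)
D(F) = 1/(-18 + F) (D(F) = 1/(F - 18) = 1/(-18 + F))
(D(B(6)) + 381)*(-85 - 346) = (1/(-18 + 1/(-5 + 6)) + 381)*(-85 - 346) = (1/(-18 + 1/1) + 381)*(-431) = (1/(-18 + 1) + 381)*(-431) = (1/(-17) + 381)*(-431) = (-1/17 + 381)*(-431) = (6476/17)*(-431) = -2791156/17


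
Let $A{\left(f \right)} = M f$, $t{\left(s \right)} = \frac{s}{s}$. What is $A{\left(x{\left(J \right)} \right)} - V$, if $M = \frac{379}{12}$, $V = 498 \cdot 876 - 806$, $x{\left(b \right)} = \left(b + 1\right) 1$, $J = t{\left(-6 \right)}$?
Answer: $- \frac{2612273}{6} \approx -4.3538 \cdot 10^{5}$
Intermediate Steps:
$t{\left(s \right)} = 1$
$J = 1$
$x{\left(b \right)} = 1 + b$ ($x{\left(b \right)} = \left(1 + b\right) 1 = 1 + b$)
$V = 435442$ ($V = 436248 - 806 = 435442$)
$M = \frac{379}{12}$ ($M = 379 \cdot \frac{1}{12} = \frac{379}{12} \approx 31.583$)
$A{\left(f \right)} = \frac{379 f}{12}$
$A{\left(x{\left(J \right)} \right)} - V = \frac{379 \left(1 + 1\right)}{12} - 435442 = \frac{379}{12} \cdot 2 - 435442 = \frac{379}{6} - 435442 = - \frac{2612273}{6}$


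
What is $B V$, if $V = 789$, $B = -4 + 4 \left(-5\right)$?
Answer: $-18936$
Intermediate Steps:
$B = -24$ ($B = -4 - 20 = -24$)
$B V = \left(-24\right) 789 = -18936$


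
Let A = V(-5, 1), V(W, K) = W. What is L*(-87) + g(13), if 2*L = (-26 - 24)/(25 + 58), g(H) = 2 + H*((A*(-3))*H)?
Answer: 212746/83 ≈ 2563.2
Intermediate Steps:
A = -5
g(H) = 2 + 15*H**2 (g(H) = 2 + H*((-5*(-3))*H) = 2 + H*(15*H) = 2 + 15*H**2)
L = -25/83 (L = ((-26 - 24)/(25 + 58))/2 = (-50/83)/2 = (-50*1/83)/2 = (1/2)*(-50/83) = -25/83 ≈ -0.30120)
L*(-87) + g(13) = -25/83*(-87) + (2 + 15*13**2) = 2175/83 + (2 + 15*169) = 2175/83 + (2 + 2535) = 2175/83 + 2537 = 212746/83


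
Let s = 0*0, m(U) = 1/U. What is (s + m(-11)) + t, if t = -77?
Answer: -848/11 ≈ -77.091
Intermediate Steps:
s = 0
(s + m(-11)) + t = (0 + 1/(-11)) - 77 = (0 - 1/11) - 77 = -1/11 - 77 = -848/11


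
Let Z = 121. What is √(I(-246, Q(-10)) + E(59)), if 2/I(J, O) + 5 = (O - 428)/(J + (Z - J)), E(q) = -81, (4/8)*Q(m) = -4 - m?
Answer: 17*I*√293027/1021 ≈ 9.0132*I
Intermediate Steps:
Q(m) = -8 - 2*m (Q(m) = 2*(-4 - m) = -8 - 2*m)
I(J, O) = 2/(-1033/121 + O/121) (I(J, O) = 2/(-5 + (O - 428)/(J + (121 - J))) = 2/(-5 + (-428 + O)/121) = 2/(-5 + (-428 + O)*(1/121)) = 2/(-5 + (-428/121 + O/121)) = 2/(-1033/121 + O/121))
√(I(-246, Q(-10)) + E(59)) = √(242/(-1033 + (-8 - 2*(-10))) - 81) = √(242/(-1033 + (-8 + 20)) - 81) = √(242/(-1033 + 12) - 81) = √(242/(-1021) - 81) = √(242*(-1/1021) - 81) = √(-242/1021 - 81) = √(-82943/1021) = 17*I*√293027/1021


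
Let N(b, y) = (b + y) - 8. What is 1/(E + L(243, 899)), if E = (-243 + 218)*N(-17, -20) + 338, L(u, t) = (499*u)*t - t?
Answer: 1/109010607 ≈ 9.1734e-9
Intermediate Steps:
N(b, y) = -8 + b + y
L(u, t) = -t + 499*t*u (L(u, t) = 499*t*u - t = -t + 499*t*u)
E = 1463 (E = (-243 + 218)*(-8 - 17 - 20) + 338 = -25*(-45) + 338 = 1125 + 338 = 1463)
1/(E + L(243, 899)) = 1/(1463 + 899*(-1 + 499*243)) = 1/(1463 + 899*(-1 + 121257)) = 1/(1463 + 899*121256) = 1/(1463 + 109009144) = 1/109010607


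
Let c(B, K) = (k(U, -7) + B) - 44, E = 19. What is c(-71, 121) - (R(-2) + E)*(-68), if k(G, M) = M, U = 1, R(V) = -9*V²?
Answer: -1278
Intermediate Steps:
c(B, K) = -51 + B (c(B, K) = (-7 + B) - 44 = -51 + B)
c(-71, 121) - (R(-2) + E)*(-68) = (-51 - 71) - (-9*(-2)² + 19)*(-68) = -122 - (-9*4 + 19)*(-68) = -122 - (-36 + 19)*(-68) = -122 - (-17)*(-68) = -122 - 1*1156 = -122 - 1156 = -1278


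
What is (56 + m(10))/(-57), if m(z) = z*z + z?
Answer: -166/57 ≈ -2.9123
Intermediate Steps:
m(z) = z + z**2 (m(z) = z**2 + z = z + z**2)
(56 + m(10))/(-57) = (56 + 10*(1 + 10))/(-57) = (56 + 10*11)*(-1/57) = (56 + 110)*(-1/57) = 166*(-1/57) = -166/57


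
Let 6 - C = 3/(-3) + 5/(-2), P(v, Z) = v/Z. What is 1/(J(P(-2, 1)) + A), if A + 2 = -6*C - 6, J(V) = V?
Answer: -1/67 ≈ -0.014925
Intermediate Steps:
C = 19/2 (C = 6 - (3/(-3) + 5/(-2)) = 6 - (3*(-⅓) + 5*(-½)) = 6 - (-1 - 5/2) = 6 - 1*(-7/2) = 6 + 7/2 = 19/2 ≈ 9.5000)
A = -65 (A = -2 + (-6*19/2 - 6) = -2 + (-57 - 6) = -2 - 63 = -65)
1/(J(P(-2, 1)) + A) = 1/(-2/1 - 65) = 1/(-2*1 - 65) = 1/(-2 - 65) = 1/(-67) = -1/67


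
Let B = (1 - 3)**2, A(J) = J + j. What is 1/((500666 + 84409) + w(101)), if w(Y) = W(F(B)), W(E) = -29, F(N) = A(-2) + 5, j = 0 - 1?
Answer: 1/585046 ≈ 1.7093e-6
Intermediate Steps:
j = -1
A(J) = -1 + J (A(J) = J - 1 = -1 + J)
B = 4 (B = (-2)**2 = 4)
F(N) = 2 (F(N) = (-1 - 2) + 5 = -3 + 5 = 2)
w(Y) = -29
1/((500666 + 84409) + w(101)) = 1/((500666 + 84409) - 29) = 1/(585075 - 29) = 1/585046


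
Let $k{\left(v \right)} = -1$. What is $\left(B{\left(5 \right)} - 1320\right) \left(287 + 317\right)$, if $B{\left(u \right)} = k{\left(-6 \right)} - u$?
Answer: $-800904$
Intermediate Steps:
$B{\left(u \right)} = -1 - u$
$\left(B{\left(5 \right)} - 1320\right) \left(287 + 317\right) = \left(\left(-1 - 5\right) - 1320\right) \left(287 + 317\right) = \left(\left(-1 - 5\right) - 1320\right) 604 = \left(-6 - 1320\right) 604 = \left(-1326\right) 604 = -800904$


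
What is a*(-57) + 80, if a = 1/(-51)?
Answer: 1379/17 ≈ 81.118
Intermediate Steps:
a = -1/51 ≈ -0.019608
a*(-57) + 80 = -1/51*(-57) + 80 = 19/17 + 80 = 1379/17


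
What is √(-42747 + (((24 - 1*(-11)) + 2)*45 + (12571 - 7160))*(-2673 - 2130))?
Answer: 15*I*√151239 ≈ 5833.4*I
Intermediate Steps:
√(-42747 + (((24 - 1*(-11)) + 2)*45 + (12571 - 7160))*(-2673 - 2130)) = √(-42747 + (((24 + 11) + 2)*45 + 5411)*(-4803)) = √(-42747 + ((35 + 2)*45 + 5411)*(-4803)) = √(-42747 + (37*45 + 5411)*(-4803)) = √(-42747 + (1665 + 5411)*(-4803)) = √(-42747 + 7076*(-4803)) = √(-42747 - 33986028) = √(-34028775) = 15*I*√151239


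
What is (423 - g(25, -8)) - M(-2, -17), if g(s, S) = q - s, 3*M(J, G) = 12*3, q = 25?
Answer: 411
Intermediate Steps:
M(J, G) = 12 (M(J, G) = (12*3)/3 = (1/3)*36 = 12)
g(s, S) = 25 - s
(423 - g(25, -8)) - M(-2, -17) = (423 - (25 - 1*25)) - 1*12 = (423 - (25 - 25)) - 12 = (423 - 1*0) - 12 = (423 + 0) - 12 = 423 - 12 = 411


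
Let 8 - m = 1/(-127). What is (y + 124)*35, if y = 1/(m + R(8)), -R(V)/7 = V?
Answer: 5289571/1219 ≈ 4339.3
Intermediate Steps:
m = 1017/127 (m = 8 - 1/(-127) = 8 - 1*(-1/127) = 8 + 1/127 = 1017/127 ≈ 8.0079)
R(V) = -7*V
y = -127/6095 (y = 1/(1017/127 - 7*8) = 1/(1017/127 - 56) = 1/(-6095/127) = -127/6095 ≈ -0.020837)
(y + 124)*35 = (-127/6095 + 124)*35 = (755653/6095)*35 = 5289571/1219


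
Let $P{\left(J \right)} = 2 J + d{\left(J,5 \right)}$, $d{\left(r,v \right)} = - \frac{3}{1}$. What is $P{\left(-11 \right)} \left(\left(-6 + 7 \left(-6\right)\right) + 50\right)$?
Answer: $-50$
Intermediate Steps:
$d{\left(r,v \right)} = -3$ ($d{\left(r,v \right)} = \left(-3\right) 1 = -3$)
$P{\left(J \right)} = -3 + 2 J$ ($P{\left(J \right)} = 2 J - 3 = -3 + 2 J$)
$P{\left(-11 \right)} \left(\left(-6 + 7 \left(-6\right)\right) + 50\right) = \left(-3 + 2 \left(-11\right)\right) \left(\left(-6 + 7 \left(-6\right)\right) + 50\right) = \left(-3 - 22\right) \left(\left(-6 - 42\right) + 50\right) = - 25 \left(-48 + 50\right) = \left(-25\right) 2 = -50$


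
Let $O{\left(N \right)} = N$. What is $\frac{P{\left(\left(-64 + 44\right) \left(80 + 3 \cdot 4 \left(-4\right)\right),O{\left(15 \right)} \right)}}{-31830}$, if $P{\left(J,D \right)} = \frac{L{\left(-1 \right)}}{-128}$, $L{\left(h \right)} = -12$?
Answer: $- \frac{1}{339520} \approx -2.9453 \cdot 10^{-6}$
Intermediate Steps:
$P{\left(J,D \right)} = \frac{3}{32}$ ($P{\left(J,D \right)} = - \frac{12}{-128} = \left(-12\right) \left(- \frac{1}{128}\right) = \frac{3}{32}$)
$\frac{P{\left(\left(-64 + 44\right) \left(80 + 3 \cdot 4 \left(-4\right)\right),O{\left(15 \right)} \right)}}{-31830} = \frac{3}{32 \left(-31830\right)} = \frac{3}{32} \left(- \frac{1}{31830}\right) = - \frac{1}{339520}$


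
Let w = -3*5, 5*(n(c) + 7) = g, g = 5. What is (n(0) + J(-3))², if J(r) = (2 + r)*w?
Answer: 81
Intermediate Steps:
n(c) = -6 (n(c) = -7 + (⅕)*5 = -7 + 1 = -6)
w = -15
J(r) = -30 - 15*r (J(r) = (2 + r)*(-15) = -30 - 15*r)
(n(0) + J(-3))² = (-6 + (-30 - 15*(-3)))² = (-6 + (-30 + 45))² = (-6 + 15)² = 9² = 81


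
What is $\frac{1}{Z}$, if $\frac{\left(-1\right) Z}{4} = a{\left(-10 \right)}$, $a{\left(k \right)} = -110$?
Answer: $\frac{1}{440} \approx 0.0022727$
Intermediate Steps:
$Z = 440$ ($Z = \left(-4\right) \left(-110\right) = 440$)
$\frac{1}{Z} = \frac{1}{440}$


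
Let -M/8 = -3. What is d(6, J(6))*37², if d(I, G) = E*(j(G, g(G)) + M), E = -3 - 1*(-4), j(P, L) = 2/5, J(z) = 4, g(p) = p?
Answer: 167018/5 ≈ 33404.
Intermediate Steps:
M = 24 (M = -8*(-3) = 24)
j(P, L) = ⅖ (j(P, L) = 2*(⅕) = ⅖)
E = 1 (E = -3 + 4 = 1)
d(I, G) = 122/5 (d(I, G) = 1*(⅖ + 24) = 1*(122/5) = 122/5)
d(6, J(6))*37² = (122/5)*37² = (122/5)*1369 = 167018/5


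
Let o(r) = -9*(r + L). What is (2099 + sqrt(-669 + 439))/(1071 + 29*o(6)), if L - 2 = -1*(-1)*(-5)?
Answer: 2099/288 + I*sqrt(230)/288 ≈ 7.2882 + 0.052659*I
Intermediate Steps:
L = -3 (L = 2 - 1*(-1)*(-5) = 2 + 1*(-5) = 2 - 5 = -3)
o(r) = 27 - 9*r (o(r) = -9*(r - 3) = -9*(-3 + r) = 27 - 9*r)
(2099 + sqrt(-669 + 439))/(1071 + 29*o(6)) = (2099 + sqrt(-669 + 439))/(1071 + 29*(27 - 9*6)) = (2099 + sqrt(-230))/(1071 + 29*(27 - 54)) = (2099 + I*sqrt(230))/(1071 + 29*(-27)) = (2099 + I*sqrt(230))/(1071 - 783) = (2099 + I*sqrt(230))/288 = (2099 + I*sqrt(230))*(1/288) = 2099/288 + I*sqrt(230)/288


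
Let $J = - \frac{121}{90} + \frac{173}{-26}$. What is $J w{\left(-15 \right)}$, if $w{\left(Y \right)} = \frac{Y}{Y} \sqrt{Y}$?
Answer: $- \frac{4679 i \sqrt{15}}{585} \approx - 30.977 i$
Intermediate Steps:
$w{\left(Y \right)} = \sqrt{Y}$ ($w{\left(Y \right)} = 1 \sqrt{Y} = \sqrt{Y}$)
$J = - \frac{4679}{585}$ ($J = \left(-121\right) \frac{1}{90} + 173 \left(- \frac{1}{26}\right) = - \frac{121}{90} - \frac{173}{26} = - \frac{4679}{585} \approx -7.9983$)
$J w{\left(-15 \right)} = - \frac{4679 \sqrt{-15}}{585} = - \frac{4679 i \sqrt{15}}{585}$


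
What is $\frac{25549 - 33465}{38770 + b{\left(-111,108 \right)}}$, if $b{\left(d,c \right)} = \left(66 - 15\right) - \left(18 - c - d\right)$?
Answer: $- \frac{1979}{9700} \approx -0.20402$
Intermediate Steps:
$b{\left(d,c \right)} = 33 + c + d$ ($b{\left(d,c \right)} = 51 - \left(18 - c - d\right) = 51 + \left(-18 + c + d\right) = 33 + c + d$)
$\frac{25549 - 33465}{38770 + b{\left(-111,108 \right)}} = \frac{25549 - 33465}{38770 + \left(33 + 108 - 111\right)} = - \frac{7916}{38770 + 30} = - \frac{7916}{38800} = \left(-7916\right) \frac{1}{38800} = - \frac{1979}{9700}$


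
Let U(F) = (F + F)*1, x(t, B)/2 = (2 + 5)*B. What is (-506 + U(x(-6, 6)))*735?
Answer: -248430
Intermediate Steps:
x(t, B) = 14*B (x(t, B) = 2*((2 + 5)*B) = 2*(7*B) = 14*B)
U(F) = 2*F (U(F) = (2*F)*1 = 2*F)
(-506 + U(x(-6, 6)))*735 = (-506 + 2*(14*6))*735 = (-506 + 2*84)*735 = (-506 + 168)*735 = -338*735 = -248430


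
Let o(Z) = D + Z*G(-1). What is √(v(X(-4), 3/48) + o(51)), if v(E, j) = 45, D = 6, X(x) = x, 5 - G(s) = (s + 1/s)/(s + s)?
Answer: √255 ≈ 15.969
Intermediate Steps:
G(s) = 5 - (s + 1/s)/(2*s) (G(s) = 5 - (s + 1/s)/(s + s) = 5 - (s + 1/s)/(2*s))
o(Z) = 6 + 4*Z (o(Z) = 6 + Z*(9/2 - ½/(-1)²) = 6 + Z*(9/2 - ½*1) = 6 + Z*(9/2 - ½) = 6 + Z*4 = 6 + 4*Z)
√(v(X(-4), 3/48) + o(51)) = √(45 + (6 + 4*51)) = √(45 + (6 + 204)) = √(45 + 210) = √255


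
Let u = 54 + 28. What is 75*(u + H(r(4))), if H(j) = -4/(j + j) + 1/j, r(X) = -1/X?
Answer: 6450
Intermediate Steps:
H(j) = -1/j (H(j) = -4*1/(2*j) + 1/j = -2/j + 1/j = -1/j)
u = 82
75*(u + H(r(4))) = 75*(82 - 1/((-1/4))) = 75*(82 - 1/((-1*1/4))) = 75*(82 - 1/(-1/4)) = 75*(82 - 1*(-4)) = 75*(82 + 4) = 75*86 = 6450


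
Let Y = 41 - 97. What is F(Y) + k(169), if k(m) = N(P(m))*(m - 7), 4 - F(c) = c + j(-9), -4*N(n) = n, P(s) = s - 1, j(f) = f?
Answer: -6735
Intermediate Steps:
P(s) = -1 + s
N(n) = -n/4
Y = -56
F(c) = 13 - c (F(c) = 4 - (c - 9) = 4 - (-9 + c) = 4 + (9 - c) = 13 - c)
k(m) = (-7 + m)*(1/4 - m/4) (k(m) = (-(-1 + m)/4)*(m - 7) = (1/4 - m/4)*(-7 + m) = (-7 + m)*(1/4 - m/4))
F(Y) + k(169) = (13 - 1*(-56)) + (1 - 1*169)*(-7 + 169)/4 = (13 + 56) + (1/4)*(1 - 169)*162 = 69 + (1/4)*(-168)*162 = 69 - 6804 = -6735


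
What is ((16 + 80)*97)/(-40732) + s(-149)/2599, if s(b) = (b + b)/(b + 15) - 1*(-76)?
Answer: -352012521/1773196339 ≈ -0.19852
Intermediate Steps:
s(b) = 76 + 2*b/(15 + b) (s(b) = (2*b)/(15 + b) + 76 = 2*b/(15 + b) + 76 = 76 + 2*b/(15 + b))
((16 + 80)*97)/(-40732) + s(-149)/2599 = ((16 + 80)*97)/(-40732) + (6*(190 + 13*(-149))/(15 - 149))/2599 = (96*97)*(-1/40732) + (6*(190 - 1937)/(-134))*(1/2599) = 9312*(-1/40732) + (6*(-1/134)*(-1747))*(1/2599) = -2328/10183 + (5241/67)*(1/2599) = -2328/10183 + 5241/174133 = -352012521/1773196339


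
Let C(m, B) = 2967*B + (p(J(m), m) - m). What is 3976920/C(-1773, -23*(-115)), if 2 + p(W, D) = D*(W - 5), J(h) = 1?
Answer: 1988460/3928289 ≈ 0.50619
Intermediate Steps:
p(W, D) = -2 + D*(-5 + W) (p(W, D) = -2 + D*(W - 5) = -2 + D*(-5 + W))
C(m, B) = -2 - 5*m + 2967*B (C(m, B) = 2967*B + ((-2 - 5*m + m*1) - m) = 2967*B + ((-2 - 5*m + m) - m) = 2967*B + ((-2 - 4*m) - m) = 2967*B + (-2 - 5*m) = -2 - 5*m + 2967*B)
3976920/C(-1773, -23*(-115)) = 3976920/(-2 - 5*(-1773) + 2967*(-23*(-115))) = 3976920/(-2 + 8865 + 2967*2645) = 3976920/(-2 + 8865 + 7847715) = 3976920/7856578 = 3976920*(1/7856578) = 1988460/3928289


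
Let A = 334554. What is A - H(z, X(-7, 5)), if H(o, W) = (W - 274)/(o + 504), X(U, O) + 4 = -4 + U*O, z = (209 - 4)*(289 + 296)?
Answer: 40290003983/120429 ≈ 3.3455e+5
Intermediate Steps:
z = 119925 (z = 205*585 = 119925)
X(U, O) = -8 + O*U (X(U, O) = -4 + (-4 + U*O) = -4 + (-4 + O*U) = -8 + O*U)
H(o, W) = (-274 + W)/(504 + o)
A - H(z, X(-7, 5)) = 334554 - (-274 + (-8 + 5*(-7)))/(504 + 119925) = 334554 - (-274 + (-8 - 35))/120429 = 334554 - (-274 - 43)/120429 = 334554 - (-317)/120429 = 334554 - 1*(-317/120429) = 334554 + 317/120429 = 40290003983/120429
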